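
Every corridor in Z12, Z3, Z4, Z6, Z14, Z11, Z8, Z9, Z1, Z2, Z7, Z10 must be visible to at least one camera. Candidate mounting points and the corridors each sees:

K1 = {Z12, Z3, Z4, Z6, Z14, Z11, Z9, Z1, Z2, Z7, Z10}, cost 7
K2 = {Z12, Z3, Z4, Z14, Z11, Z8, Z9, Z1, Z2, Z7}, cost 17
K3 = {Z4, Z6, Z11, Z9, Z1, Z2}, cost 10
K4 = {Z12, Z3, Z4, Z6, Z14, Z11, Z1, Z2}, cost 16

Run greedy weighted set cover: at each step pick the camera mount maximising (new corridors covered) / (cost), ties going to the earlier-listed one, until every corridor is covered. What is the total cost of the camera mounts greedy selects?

Pick 1: K1 adds 11 new (Z12, Z3, Z4, Z6, Z14, Z11, Z9, Z1, Z2, Z7, Z10) at cost 7 (ratio 11/7).
Pick 2: K2 adds 1 new (Z8) at cost 17 (ratio 1/17).
Greedy total cost: 7 + 17 = 24.

24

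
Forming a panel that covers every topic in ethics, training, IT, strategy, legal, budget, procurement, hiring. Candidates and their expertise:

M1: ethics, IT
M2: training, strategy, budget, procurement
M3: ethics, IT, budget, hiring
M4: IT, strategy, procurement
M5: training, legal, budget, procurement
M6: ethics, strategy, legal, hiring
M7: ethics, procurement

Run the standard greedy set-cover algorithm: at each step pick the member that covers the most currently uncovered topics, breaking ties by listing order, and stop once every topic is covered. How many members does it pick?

Pick 1: M2 covers 4 new topics (training, strategy, budget, procurement).
Pick 2: M3 covers 3 new topics (ethics, IT, hiring).
Pick 3: M5 covers 1 new topics (legal).
Greedy uses 3 members.

3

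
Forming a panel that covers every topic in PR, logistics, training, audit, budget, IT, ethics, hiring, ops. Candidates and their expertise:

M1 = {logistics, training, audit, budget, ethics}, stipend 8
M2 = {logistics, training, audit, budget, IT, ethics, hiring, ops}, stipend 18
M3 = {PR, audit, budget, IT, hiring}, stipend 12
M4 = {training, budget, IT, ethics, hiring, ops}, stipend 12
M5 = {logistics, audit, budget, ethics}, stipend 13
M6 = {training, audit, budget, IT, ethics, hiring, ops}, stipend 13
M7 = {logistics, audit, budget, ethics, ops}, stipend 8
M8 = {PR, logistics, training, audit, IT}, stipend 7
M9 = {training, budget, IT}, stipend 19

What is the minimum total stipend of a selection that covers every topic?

19

M4, M8 cover every topic at stipend 12 + 7 = 19.
Any cover uses at least 2 members; among all covering selections none totals below 19.
Greedy by coverage-per-stipend would pick M8, M7, M3 for 27 — worse than the optimum 19.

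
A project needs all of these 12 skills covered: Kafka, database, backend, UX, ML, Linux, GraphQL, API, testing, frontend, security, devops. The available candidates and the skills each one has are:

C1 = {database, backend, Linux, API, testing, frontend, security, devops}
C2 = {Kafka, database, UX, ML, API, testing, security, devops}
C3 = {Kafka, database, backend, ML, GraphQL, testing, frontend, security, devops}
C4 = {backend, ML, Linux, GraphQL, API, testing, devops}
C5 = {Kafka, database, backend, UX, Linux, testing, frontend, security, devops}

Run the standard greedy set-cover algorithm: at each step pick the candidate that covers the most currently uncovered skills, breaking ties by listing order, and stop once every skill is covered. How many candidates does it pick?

3

Pick 1: C3 covers 9 new skills (Kafka, database, backend, ML, GraphQL, testing, frontend, security, devops).
Pick 2: C1 covers 2 new skills (Linux, API).
Pick 3: C2 covers 1 new skills (UX).
Greedy uses 3 candidates. (The true minimum is 2.)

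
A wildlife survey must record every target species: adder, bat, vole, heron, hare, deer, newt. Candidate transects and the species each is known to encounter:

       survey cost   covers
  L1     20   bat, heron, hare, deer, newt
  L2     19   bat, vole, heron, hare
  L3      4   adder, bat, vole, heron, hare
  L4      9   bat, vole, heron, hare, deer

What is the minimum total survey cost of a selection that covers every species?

24

L1, L3 cover every species at survey cost 20 + 4 = 24.
Any cover uses at least 2 transects; among all covering selections none totals below 24.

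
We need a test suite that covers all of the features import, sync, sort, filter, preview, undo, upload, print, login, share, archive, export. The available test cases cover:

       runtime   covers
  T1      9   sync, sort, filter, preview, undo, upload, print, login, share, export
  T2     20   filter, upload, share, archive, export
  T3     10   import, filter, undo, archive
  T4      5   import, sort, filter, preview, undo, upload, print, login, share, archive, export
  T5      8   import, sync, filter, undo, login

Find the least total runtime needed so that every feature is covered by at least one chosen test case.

T4, T5 cover every feature at runtime 5 + 8 = 13.
Any cover uses at least 2 test cases; among all covering selections none totals below 13.

13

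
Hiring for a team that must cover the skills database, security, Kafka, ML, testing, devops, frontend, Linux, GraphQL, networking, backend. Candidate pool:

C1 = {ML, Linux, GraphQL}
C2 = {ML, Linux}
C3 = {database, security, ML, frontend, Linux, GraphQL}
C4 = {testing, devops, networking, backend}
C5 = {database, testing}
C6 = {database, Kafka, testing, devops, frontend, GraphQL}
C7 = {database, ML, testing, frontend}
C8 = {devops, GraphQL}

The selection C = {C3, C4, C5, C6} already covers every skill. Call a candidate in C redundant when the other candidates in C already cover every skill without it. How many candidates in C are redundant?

1

Drop C3: security, ML, Linux uncovered — not redundant.
Drop C4: networking, backend uncovered — not redundant.
Drop C5: the rest still cover every skill — redundant.
Drop C6: Kafka uncovered — not redundant.
1 redundant: C5.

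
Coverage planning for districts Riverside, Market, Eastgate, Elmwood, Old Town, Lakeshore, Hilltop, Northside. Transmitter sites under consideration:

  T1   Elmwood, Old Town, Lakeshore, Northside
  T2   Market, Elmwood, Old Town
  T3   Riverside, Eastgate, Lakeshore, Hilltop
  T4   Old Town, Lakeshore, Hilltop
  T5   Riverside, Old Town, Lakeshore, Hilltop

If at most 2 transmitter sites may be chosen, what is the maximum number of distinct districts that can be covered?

7

Choosing T1, T3 covers {Riverside, Eastgate, Elmwood, Old Town, Lakeshore, Hilltop, Northside} — 7 districts.
No choice of 2 transmitter sites does better; here Market is left uncovered.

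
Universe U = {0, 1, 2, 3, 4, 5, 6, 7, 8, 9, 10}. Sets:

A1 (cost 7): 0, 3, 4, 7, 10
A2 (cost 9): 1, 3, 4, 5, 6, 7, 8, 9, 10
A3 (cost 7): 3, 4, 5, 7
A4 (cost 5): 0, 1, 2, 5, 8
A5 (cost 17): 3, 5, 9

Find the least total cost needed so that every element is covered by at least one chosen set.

A2, A4 cover every element at cost 9 + 5 = 14.
Any cover uses at least 2 sets; among all covering selections none totals below 14.

14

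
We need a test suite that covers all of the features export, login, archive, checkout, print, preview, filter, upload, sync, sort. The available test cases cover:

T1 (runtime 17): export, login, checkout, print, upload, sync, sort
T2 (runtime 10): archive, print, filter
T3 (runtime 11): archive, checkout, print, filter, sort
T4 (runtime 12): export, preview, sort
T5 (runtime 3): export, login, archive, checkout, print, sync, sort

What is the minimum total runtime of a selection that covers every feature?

39

T1, T2, T4 cover every feature at runtime 17 + 10 + 12 = 39.
Any cover uses at least 3 test cases; among all covering selections none totals below 39.
Greedy by coverage-per-runtime would pick T5, T2, T4, T1 for 42 — worse than the optimum 39.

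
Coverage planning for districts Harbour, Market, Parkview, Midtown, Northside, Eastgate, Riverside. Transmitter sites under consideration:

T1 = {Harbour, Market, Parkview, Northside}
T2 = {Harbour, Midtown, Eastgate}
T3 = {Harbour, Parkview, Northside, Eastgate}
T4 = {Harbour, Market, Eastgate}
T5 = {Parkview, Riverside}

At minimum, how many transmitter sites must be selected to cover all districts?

3

T1, T2, T5 together cover {Harbour, Market, Parkview, Midtown, Northside, Eastgate, Riverside} — every district.
No 2 of the 5 transmitter sites cover everything (all 10 pairs fall short), so 3 is minimum.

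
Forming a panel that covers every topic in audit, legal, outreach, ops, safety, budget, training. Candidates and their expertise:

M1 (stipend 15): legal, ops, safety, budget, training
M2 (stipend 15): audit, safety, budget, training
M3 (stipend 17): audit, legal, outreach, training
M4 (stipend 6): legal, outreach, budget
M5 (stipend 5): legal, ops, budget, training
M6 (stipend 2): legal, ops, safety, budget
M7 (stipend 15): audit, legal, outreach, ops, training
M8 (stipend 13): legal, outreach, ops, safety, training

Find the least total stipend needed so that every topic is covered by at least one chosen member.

M6, M7 cover every topic at stipend 2 + 15 = 17.
Any cover uses at least 2 members; among all covering selections none totals below 17.

17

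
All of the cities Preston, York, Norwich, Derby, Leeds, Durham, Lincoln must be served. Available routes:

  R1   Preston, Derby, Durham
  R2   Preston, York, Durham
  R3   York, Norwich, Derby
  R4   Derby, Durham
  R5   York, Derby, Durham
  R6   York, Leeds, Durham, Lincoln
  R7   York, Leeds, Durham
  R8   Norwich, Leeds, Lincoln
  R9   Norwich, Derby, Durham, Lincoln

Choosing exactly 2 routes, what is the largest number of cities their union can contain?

6

Choosing R1, R6 covers {Preston, York, Derby, Leeds, Durham, Lincoln} — 6 cities.
No choice of 2 routes does better; here Norwich is left uncovered.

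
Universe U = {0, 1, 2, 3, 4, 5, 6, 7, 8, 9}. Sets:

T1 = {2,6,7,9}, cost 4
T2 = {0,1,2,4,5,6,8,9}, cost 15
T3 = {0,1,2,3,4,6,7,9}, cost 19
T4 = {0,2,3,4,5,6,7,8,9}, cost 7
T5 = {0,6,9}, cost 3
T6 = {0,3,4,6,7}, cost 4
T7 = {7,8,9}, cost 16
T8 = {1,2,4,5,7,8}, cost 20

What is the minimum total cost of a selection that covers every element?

T2, T6 cover every element at cost 15 + 4 = 19.
Any cover uses at least 2 sets; among all covering selections none totals below 19.
Greedy by coverage-per-cost would pick T4, T2 for 22 — worse than the optimum 19.

19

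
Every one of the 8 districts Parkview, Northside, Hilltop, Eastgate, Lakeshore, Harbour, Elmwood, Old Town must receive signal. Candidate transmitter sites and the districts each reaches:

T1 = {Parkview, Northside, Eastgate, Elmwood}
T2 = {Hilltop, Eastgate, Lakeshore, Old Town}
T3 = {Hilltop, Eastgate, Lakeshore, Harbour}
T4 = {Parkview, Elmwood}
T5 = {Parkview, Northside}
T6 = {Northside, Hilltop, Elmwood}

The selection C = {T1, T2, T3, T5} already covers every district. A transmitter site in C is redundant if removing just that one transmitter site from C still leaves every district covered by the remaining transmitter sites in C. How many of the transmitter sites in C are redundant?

1

Drop T1: Elmwood uncovered — not redundant.
Drop T2: Old Town uncovered — not redundant.
Drop T3: Harbour uncovered — not redundant.
Drop T5: the rest still cover every district — redundant.
1 redundant: T5.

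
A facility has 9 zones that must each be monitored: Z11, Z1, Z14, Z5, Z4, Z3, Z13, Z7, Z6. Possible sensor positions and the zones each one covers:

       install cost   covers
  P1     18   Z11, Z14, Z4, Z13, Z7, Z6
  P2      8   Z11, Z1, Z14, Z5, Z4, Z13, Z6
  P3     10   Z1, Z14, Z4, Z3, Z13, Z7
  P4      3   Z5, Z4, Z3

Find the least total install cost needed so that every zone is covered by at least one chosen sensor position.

P2, P3 cover every zone at install cost 8 + 10 = 18.
Any cover uses at least 2 sensor positions; among all covering selections none totals below 18.
Greedy by coverage-per-install cost would pick P4, P2, P3 for 21 — worse than the optimum 18.

18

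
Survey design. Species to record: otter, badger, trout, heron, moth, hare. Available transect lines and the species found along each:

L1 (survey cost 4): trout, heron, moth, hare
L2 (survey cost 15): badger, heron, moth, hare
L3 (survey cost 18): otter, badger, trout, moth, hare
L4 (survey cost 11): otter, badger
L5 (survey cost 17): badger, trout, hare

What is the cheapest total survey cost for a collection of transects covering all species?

L1, L4 cover every species at survey cost 4 + 11 = 15.
Any cover uses at least 2 transects; among all covering selections none totals below 15.

15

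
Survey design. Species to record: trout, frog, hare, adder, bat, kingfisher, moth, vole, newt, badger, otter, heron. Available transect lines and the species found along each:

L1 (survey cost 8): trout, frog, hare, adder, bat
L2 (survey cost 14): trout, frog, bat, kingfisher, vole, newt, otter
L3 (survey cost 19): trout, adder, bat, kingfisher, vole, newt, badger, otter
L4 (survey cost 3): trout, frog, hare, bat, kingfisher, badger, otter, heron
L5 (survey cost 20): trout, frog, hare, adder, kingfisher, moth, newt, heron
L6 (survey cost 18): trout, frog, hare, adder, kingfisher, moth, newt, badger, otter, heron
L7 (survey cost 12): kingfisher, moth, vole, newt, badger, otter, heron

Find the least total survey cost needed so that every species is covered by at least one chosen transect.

L1, L7 cover every species at survey cost 8 + 12 = 20.
Any cover uses at least 2 transects; among all covering selections none totals below 20.
Greedy by coverage-per-survey cost would pick L4, L7, L1 for 23 — worse than the optimum 20.

20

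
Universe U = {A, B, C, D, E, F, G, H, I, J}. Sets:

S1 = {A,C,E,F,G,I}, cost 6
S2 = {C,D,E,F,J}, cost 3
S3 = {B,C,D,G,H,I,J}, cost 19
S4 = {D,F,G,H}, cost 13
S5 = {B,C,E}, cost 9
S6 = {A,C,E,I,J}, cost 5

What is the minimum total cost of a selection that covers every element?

25

S1, S3 cover every element at cost 6 + 19 = 25.
Any cover uses at least 2 sets; among all covering selections none totals below 25.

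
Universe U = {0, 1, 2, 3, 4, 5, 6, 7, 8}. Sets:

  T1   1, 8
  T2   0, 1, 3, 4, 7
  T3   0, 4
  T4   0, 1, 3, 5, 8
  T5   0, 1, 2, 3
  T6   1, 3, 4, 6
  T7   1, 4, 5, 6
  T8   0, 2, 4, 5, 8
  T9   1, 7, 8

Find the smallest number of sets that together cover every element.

T2, T6, T8 together cover {0, 1, 2, 3, 4, 5, 6, 7, 8} — every element.
No 2 of the 9 sets cover everything (all 36 pairs fall short), so 3 is minimum.

3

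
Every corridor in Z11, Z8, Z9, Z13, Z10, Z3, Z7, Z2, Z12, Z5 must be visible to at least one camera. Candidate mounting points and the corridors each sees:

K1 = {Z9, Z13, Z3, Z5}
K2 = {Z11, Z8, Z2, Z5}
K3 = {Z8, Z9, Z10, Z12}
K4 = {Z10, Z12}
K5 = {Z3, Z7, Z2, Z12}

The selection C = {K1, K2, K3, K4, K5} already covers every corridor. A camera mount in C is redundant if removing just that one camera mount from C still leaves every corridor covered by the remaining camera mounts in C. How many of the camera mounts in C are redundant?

Drop K1: Z13 uncovered — not redundant.
Drop K2: Z11 uncovered — not redundant.
Drop K3: the rest still cover every corridor — redundant.
Drop K4: the rest still cover every corridor — redundant.
Drop K5: Z7 uncovered — not redundant.
2 redundant: K3, K4.

2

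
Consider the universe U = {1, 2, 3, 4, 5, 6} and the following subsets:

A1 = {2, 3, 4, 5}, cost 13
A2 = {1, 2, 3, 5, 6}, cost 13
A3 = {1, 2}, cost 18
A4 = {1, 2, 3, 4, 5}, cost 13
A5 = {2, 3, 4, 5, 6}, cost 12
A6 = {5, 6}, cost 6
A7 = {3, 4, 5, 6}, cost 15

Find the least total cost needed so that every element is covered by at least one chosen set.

19

A4, A6 cover every element at cost 13 + 6 = 19.
Any cover uses at least 2 sets; among all covering selections none totals below 19.
Greedy by coverage-per-cost would pick A5, A2 for 25 — worse than the optimum 19.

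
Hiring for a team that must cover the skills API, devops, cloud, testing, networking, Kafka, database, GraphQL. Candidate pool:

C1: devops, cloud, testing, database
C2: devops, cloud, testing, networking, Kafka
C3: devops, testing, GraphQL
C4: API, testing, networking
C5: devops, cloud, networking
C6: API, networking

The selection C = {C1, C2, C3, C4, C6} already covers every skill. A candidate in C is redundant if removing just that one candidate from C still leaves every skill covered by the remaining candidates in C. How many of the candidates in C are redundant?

2

Drop C1: database uncovered — not redundant.
Drop C2: Kafka uncovered — not redundant.
Drop C3: GraphQL uncovered — not redundant.
Drop C4: the rest still cover every skill — redundant.
Drop C6: the rest still cover every skill — redundant.
2 redundant: C4, C6.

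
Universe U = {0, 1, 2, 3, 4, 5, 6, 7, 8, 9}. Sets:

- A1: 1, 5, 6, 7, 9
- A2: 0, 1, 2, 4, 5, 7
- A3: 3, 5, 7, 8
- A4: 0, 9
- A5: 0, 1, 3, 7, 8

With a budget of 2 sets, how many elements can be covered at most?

8

Choosing A1, A2 covers {0, 1, 2, 4, 5, 6, 7, 9} — 8 elements.
No choice of 2 sets does better; here 3, 8 are left uncovered.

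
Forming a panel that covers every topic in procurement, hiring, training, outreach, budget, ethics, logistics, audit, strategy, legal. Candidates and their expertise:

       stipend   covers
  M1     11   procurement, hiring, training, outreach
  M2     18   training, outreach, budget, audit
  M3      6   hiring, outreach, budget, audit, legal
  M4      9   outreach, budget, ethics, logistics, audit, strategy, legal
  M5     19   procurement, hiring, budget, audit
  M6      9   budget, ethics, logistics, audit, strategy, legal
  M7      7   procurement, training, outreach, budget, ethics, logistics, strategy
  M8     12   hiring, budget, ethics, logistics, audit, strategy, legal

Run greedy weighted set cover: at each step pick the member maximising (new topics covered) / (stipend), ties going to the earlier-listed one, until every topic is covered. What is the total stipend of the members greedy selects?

Pick 1: M7 adds 7 new (procurement, training, outreach, budget, ethics, logistics, strategy) at stipend 7 (ratio 7/7).
Pick 2: M3 adds 3 new (hiring, audit, legal) at stipend 6 (ratio 3/6).
Greedy total stipend: 7 + 6 = 13.

13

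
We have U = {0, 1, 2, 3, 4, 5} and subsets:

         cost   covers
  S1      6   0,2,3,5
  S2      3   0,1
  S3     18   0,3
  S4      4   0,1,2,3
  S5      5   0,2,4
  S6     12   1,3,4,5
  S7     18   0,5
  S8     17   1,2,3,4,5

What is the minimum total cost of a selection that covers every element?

S1, S2, S5 cover every element at cost 6 + 3 + 5 = 14.
Any cover uses at least 2 sets; among all covering selections none totals below 14.

14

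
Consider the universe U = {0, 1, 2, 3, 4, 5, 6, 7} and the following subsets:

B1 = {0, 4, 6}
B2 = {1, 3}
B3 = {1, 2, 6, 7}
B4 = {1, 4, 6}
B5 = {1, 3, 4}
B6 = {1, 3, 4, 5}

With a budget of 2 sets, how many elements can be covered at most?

Choosing B3, B6 covers {1, 2, 3, 4, 5, 6, 7} — 7 elements.
No choice of 2 sets does better; here 0 is left uncovered.

7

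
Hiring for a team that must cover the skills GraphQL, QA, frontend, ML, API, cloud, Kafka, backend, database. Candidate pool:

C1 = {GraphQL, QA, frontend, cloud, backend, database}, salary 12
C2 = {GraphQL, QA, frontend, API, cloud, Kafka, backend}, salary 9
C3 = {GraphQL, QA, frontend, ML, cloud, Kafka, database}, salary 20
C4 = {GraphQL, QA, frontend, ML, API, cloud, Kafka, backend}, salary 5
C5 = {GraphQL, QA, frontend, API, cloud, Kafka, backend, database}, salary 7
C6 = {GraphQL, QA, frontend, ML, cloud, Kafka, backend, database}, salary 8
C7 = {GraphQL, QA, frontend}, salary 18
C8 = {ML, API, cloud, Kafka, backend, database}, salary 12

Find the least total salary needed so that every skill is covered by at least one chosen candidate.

12

C4, C5 cover every skill at salary 5 + 7 = 12.
Any cover uses at least 2 candidates; among all covering selections none totals below 12.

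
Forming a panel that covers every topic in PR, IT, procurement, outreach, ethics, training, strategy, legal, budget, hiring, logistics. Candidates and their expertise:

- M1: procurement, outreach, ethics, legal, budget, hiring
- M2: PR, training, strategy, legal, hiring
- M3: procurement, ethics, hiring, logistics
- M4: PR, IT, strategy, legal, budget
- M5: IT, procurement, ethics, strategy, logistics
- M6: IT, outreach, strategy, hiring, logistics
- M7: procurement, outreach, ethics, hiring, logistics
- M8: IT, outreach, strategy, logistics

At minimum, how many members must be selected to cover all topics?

3

M1, M2, M5 together cover {PR, IT, procurement, outreach, ethics, training, strategy, legal, budget, hiring, logistics} — every topic.
No 2 of the 8 members cover everything (all 28 pairs fall short), so 3 is minimum.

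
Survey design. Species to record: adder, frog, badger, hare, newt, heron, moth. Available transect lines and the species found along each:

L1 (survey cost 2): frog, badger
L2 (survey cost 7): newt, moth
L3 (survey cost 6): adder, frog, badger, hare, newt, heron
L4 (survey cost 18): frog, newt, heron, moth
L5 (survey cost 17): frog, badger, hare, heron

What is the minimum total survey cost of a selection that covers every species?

L2, L3 cover every species at survey cost 7 + 6 = 13.
Any cover uses at least 2 transects; among all covering selections none totals below 13.

13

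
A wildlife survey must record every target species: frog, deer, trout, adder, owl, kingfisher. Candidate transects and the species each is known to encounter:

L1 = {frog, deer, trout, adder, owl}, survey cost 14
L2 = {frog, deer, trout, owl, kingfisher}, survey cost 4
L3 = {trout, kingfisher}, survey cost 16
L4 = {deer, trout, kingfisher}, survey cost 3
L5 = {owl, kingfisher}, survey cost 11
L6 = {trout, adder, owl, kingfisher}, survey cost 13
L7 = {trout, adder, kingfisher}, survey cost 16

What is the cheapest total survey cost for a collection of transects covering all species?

L1, L4 cover every species at survey cost 14 + 3 = 17.
Any cover uses at least 2 transects; among all covering selections none totals below 17.

17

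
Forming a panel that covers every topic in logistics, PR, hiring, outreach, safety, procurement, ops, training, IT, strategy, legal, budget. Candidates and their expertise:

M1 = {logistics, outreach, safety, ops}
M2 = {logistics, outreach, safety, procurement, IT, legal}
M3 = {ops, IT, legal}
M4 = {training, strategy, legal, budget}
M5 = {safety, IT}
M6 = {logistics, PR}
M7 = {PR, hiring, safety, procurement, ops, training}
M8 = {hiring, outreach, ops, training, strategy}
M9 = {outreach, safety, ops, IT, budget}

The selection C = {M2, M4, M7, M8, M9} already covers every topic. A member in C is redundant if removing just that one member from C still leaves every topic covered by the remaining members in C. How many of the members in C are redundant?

Drop M2: logistics uncovered — not redundant.
Drop M4: the rest still cover every topic — redundant.
Drop M7: PR uncovered — not redundant.
Drop M8: the rest still cover every topic — redundant.
Drop M9: the rest still cover every topic — redundant.
3 redundant: M4, M8, M9.

3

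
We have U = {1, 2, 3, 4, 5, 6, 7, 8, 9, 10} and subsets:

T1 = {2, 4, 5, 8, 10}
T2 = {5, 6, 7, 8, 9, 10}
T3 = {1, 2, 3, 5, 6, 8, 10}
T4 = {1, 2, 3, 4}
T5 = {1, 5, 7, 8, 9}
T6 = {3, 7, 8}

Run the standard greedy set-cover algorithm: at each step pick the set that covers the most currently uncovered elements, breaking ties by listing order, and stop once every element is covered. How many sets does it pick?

Pick 1: T3 covers 7 new elements (1, 2, 3, 5, 6, 8, 10).
Pick 2: T2 covers 2 new elements (7, 9).
Pick 3: T1 covers 1 new elements (4).
Greedy uses 3 sets. (The true minimum is 2.)

3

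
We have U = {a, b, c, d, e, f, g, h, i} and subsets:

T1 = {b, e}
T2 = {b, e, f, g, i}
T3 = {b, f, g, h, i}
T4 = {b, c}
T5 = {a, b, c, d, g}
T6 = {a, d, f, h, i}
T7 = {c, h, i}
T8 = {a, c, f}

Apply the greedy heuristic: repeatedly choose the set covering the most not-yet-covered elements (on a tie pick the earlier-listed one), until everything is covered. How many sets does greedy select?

3

Pick 1: T2 covers 5 new elements (b, e, f, g, i).
Pick 2: T5 covers 3 new elements (a, c, d).
Pick 3: T3 covers 1 new elements (h).
Greedy uses 3 sets.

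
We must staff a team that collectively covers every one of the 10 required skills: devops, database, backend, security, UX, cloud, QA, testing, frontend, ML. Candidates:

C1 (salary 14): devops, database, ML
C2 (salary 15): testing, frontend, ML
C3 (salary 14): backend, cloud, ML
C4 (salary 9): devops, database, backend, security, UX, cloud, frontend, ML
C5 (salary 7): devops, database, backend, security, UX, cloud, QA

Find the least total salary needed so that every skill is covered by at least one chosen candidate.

C2, C5 cover every skill at salary 15 + 7 = 22.
Any cover uses at least 2 candidates; among all covering selections none totals below 22.
Greedy by coverage-per-salary would pick C5, C4, C2 for 31 — worse than the optimum 22.

22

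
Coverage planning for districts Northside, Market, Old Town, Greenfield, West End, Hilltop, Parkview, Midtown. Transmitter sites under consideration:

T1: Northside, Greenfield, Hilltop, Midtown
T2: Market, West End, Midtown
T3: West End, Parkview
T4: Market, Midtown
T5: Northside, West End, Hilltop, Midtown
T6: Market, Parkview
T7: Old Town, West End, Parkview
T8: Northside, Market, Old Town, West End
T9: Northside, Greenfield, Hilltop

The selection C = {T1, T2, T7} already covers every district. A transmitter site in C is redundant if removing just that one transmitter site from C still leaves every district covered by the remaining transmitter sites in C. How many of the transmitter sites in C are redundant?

Drop T1: Northside, Greenfield, Hilltop uncovered — not redundant.
Drop T2: Market uncovered — not redundant.
Drop T7: Old Town, Parkview uncovered — not redundant.
None of the transmitter sites in C is redundant.

0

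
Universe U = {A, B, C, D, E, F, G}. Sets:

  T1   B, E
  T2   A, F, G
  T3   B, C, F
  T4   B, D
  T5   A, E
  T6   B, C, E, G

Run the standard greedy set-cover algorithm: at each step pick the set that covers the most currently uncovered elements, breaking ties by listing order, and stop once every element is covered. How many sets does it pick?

Pick 1: T6 covers 4 new elements (B, C, E, G).
Pick 2: T2 covers 2 new elements (A, F).
Pick 3: T4 covers 1 new elements (D).
Greedy uses 3 sets.

3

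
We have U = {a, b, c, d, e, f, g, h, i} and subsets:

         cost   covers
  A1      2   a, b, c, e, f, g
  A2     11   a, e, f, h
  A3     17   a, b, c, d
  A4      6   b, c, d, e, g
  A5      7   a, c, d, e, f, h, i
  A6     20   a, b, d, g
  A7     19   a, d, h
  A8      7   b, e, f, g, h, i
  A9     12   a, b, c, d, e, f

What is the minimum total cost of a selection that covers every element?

9

A1, A5 cover every element at cost 2 + 7 = 9.
Any cover uses at least 2 sets; among all covering selections none totals below 9.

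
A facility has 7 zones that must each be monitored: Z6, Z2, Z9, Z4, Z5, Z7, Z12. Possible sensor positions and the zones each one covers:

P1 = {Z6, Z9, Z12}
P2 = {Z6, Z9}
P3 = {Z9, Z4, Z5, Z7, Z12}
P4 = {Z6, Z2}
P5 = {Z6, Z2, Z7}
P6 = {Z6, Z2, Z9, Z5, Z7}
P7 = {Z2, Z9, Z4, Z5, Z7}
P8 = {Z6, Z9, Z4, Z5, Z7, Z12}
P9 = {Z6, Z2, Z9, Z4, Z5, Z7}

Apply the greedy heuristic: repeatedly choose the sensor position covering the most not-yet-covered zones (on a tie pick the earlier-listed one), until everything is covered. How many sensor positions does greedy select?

2

Pick 1: P8 covers 6 new zones (Z6, Z9, Z4, Z5, Z7, Z12).
Pick 2: P4 covers 1 new zones (Z2).
Greedy uses 2 sensor positions.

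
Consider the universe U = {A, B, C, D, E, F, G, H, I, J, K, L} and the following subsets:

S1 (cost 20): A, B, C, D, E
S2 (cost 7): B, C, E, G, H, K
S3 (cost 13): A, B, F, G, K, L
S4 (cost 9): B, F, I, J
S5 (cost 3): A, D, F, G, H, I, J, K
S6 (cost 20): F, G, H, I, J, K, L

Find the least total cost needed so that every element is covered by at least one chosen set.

S2, S3, S5 cover every element at cost 7 + 13 + 3 = 23.
Any cover uses at least 2 sets; among all covering selections none totals below 23.

23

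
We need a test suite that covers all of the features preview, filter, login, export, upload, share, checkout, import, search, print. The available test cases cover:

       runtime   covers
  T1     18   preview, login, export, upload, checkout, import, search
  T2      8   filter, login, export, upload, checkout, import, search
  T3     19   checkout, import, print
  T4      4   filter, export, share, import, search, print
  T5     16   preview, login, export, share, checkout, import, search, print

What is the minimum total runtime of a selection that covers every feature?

T1, T4 cover every feature at runtime 18 + 4 = 22.
Any cover uses at least 2 test cases; among all covering selections none totals below 22.

22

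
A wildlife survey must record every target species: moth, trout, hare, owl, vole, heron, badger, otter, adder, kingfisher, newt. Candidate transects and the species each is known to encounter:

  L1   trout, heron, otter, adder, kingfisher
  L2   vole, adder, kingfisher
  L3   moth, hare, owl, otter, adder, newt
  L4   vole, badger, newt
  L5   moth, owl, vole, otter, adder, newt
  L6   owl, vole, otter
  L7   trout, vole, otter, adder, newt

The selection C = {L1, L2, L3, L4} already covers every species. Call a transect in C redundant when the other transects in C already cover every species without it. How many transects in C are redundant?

Drop L1: trout, heron uncovered — not redundant.
Drop L2: the rest still cover every species — redundant.
Drop L3: moth, hare, owl uncovered — not redundant.
Drop L4: badger uncovered — not redundant.
1 redundant: L2.

1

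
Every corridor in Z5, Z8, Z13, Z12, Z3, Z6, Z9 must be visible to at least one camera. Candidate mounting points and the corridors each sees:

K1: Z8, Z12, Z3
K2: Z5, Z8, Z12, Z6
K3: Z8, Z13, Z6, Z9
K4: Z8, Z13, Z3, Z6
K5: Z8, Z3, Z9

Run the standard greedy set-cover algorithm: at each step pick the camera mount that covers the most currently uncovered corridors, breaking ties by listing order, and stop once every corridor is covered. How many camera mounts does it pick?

Pick 1: K2 covers 4 new corridors (Z5, Z8, Z12, Z6).
Pick 2: K3 covers 2 new corridors (Z13, Z9).
Pick 3: K1 covers 1 new corridors (Z3).
Greedy uses 3 camera mounts.

3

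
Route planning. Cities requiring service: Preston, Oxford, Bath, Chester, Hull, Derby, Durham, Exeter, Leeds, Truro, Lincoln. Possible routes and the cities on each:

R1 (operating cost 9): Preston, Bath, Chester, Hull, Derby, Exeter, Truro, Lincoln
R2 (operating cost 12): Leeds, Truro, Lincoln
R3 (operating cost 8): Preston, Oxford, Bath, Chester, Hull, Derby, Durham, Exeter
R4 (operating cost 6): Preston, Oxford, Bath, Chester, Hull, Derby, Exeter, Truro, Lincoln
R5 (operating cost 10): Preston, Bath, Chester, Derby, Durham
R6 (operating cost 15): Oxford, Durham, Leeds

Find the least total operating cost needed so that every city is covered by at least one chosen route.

20

R2, R3 cover every city at operating cost 12 + 8 = 20.
Any cover uses at least 2 routes; among all covering selections none totals below 20.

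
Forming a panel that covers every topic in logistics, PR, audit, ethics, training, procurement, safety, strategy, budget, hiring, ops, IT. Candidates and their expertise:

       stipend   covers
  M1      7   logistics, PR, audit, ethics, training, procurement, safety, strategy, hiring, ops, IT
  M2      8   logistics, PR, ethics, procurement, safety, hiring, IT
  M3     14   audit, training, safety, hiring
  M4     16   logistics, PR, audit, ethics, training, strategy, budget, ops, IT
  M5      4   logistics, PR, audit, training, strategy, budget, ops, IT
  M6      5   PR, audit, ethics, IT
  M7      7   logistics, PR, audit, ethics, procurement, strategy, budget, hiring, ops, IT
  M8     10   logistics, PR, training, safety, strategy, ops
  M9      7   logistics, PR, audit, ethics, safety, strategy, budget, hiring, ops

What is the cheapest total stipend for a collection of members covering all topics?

11

M1, M5 cover every topic at stipend 7 + 4 = 11.
Any cover uses at least 2 members; among all covering selections none totals below 11.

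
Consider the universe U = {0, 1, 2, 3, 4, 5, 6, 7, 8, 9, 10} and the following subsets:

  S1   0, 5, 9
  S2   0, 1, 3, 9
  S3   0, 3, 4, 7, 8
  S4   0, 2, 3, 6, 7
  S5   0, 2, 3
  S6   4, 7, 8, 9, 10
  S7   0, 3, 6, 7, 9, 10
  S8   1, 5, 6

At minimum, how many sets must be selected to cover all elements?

S4, S6, S8 together cover {0, 1, 2, 3, 4, 5, 6, 7, 8, 9, 10} — every element.
No 2 of the 8 sets cover everything (all 28 pairs fall short), so 3 is minimum.

3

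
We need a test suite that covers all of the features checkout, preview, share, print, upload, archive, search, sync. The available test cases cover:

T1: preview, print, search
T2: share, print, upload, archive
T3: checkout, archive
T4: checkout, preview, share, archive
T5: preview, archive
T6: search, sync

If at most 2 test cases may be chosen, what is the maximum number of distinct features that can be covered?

6

Choosing T1, T2 covers {preview, share, print, upload, archive, search} — 6 features.
No choice of 2 test cases does better; here checkout, sync are left uncovered.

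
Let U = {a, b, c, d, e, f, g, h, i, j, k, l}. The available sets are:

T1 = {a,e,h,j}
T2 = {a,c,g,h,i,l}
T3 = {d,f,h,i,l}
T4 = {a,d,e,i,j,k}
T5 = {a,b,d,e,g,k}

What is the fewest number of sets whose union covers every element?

4

T1, T2, T3, T5 together cover {a, b, c, d, e, f, g, h, i, j, k, l} — every element.
No 3 of the 5 sets cover everything (all 10 triples fall short), so 4 is minimum.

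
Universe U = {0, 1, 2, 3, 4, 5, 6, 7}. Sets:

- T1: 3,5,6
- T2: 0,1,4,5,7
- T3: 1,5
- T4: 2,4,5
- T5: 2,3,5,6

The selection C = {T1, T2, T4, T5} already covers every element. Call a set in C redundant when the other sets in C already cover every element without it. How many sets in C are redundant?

Drop T1: the rest still cover every element — redundant.
Drop T2: 0, 1, 7 uncovered — not redundant.
Drop T4: the rest still cover every element — redundant.
Drop T5: the rest still cover every element — redundant.
3 redundant: T1, T4, T5.

3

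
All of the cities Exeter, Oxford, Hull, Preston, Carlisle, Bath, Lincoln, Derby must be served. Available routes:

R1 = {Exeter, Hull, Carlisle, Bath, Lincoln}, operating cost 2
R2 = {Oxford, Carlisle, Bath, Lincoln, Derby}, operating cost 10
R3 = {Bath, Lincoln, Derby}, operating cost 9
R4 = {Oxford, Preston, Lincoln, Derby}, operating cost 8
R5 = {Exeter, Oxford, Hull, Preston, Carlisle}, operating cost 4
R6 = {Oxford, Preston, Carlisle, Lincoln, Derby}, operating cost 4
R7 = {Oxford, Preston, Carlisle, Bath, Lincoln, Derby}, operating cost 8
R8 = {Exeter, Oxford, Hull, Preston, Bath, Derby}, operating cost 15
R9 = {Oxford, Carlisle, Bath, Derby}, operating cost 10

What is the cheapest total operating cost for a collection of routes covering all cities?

R1, R6 cover every city at operating cost 2 + 4 = 6.
Any cover uses at least 2 routes; among all covering selections none totals below 6.

6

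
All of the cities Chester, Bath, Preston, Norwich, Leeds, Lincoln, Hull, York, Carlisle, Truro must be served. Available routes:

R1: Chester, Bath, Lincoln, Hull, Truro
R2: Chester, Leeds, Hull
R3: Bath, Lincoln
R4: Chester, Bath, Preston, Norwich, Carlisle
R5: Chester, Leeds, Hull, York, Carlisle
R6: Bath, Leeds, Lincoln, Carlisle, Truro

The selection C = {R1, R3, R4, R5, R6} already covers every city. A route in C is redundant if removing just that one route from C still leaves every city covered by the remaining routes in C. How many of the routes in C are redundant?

3

Drop R1: the rest still cover every city — redundant.
Drop R3: the rest still cover every city — redundant.
Drop R4: Preston, Norwich uncovered — not redundant.
Drop R5: York uncovered — not redundant.
Drop R6: the rest still cover every city — redundant.
3 redundant: R1, R3, R6.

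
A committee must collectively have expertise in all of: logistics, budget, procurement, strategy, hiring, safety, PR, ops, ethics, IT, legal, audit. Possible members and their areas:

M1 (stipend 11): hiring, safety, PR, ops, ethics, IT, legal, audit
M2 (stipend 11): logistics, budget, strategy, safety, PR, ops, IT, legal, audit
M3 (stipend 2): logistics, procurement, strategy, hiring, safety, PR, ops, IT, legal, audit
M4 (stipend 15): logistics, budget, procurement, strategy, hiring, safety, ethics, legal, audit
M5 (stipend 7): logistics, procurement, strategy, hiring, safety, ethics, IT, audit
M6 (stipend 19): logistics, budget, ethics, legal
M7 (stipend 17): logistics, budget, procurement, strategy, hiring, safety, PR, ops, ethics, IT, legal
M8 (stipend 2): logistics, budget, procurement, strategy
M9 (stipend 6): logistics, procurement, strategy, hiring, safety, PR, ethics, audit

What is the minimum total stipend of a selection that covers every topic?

M3, M8, M9 cover every topic at stipend 2 + 2 + 6 = 10.
Any cover uses at least 2 members; among all covering selections none totals below 10.

10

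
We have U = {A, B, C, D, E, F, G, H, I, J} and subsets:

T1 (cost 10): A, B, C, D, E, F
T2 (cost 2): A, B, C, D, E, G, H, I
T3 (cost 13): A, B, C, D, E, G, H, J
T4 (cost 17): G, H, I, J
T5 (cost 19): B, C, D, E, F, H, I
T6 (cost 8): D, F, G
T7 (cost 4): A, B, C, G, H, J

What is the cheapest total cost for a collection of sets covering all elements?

14

T2, T6, T7 cover every element at cost 2 + 8 + 4 = 14.
Any cover uses at least 2 sets; among all covering selections none totals below 14.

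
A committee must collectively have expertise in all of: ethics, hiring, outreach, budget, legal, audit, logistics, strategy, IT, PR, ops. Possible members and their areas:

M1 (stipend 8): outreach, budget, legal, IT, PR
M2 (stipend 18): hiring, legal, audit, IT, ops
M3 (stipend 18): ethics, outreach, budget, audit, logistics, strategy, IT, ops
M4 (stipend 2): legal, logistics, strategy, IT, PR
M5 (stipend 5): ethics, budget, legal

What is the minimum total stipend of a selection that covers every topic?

33

M1, M2, M4, M5 cover every topic at stipend 8 + 18 + 2 + 5 = 33.
Any cover uses at least 3 members; among all covering selections none totals below 33.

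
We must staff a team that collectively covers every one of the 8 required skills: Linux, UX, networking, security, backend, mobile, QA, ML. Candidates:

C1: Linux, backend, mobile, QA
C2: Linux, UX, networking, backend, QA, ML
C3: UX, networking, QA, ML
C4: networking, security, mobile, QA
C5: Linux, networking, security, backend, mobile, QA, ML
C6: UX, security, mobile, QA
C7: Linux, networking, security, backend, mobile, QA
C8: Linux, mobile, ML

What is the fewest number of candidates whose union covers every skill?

C2, C4 together cover {Linux, UX, networking, security, backend, mobile, QA, ML} — every skill.
No single candidate contains all 8 skills, so 2 is optimal.

2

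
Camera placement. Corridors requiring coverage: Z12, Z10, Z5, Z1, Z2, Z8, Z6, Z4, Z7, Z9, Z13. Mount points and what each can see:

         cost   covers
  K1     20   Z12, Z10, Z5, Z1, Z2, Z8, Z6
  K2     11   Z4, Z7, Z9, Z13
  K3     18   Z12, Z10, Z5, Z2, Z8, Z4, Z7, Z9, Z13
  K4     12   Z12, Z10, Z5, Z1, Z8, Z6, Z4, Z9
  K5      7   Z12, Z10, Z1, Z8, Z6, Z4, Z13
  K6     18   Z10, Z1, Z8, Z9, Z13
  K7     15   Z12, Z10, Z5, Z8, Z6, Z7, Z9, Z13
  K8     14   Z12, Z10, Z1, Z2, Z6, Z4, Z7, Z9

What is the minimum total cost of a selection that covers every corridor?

25

K3, K5 cover every corridor at cost 18 + 7 = 25.
Any cover uses at least 2 camera mounts; among all covering selections none totals below 25.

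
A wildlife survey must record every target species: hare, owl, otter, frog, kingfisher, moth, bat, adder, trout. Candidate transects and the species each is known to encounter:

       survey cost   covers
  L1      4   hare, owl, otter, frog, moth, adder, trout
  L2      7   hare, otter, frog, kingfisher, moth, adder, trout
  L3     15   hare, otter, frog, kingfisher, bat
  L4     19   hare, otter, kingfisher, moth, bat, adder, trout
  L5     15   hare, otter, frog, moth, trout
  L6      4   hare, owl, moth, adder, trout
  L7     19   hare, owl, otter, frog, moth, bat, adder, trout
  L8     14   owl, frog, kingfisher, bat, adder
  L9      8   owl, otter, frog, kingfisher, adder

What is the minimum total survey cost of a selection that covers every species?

L1, L8 cover every species at survey cost 4 + 14 = 18.
Any cover uses at least 2 transects; among all covering selections none totals below 18.

18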